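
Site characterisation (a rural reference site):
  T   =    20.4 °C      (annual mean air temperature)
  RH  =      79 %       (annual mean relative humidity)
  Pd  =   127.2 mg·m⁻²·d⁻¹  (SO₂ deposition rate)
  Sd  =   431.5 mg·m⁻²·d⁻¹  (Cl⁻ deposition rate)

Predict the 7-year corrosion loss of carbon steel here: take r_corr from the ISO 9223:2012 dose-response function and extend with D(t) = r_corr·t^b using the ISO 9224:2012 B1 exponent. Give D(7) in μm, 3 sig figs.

carbon steel: f(T) = -0.054·(T−10) [T>10 °C] = -0.5616
  Pd branch = 1.77·Pd^0.52·e^(0.02·RH+f) = 60.9 μm/a
  Cl⁻ term: 0.102·431.5^0.62·exp(0.033·79+0.04·20.4) = 134.5
  r_corr = 60.9 + 134.5 = 195.4 μm/a
Long-term exponent b (ISO 9224 Table 2, B1) = 0.523
  D(7) = 195.4 × 7^0.523 = 195.4 × 2.767 = 540.8 μm

D(7) = 541 μm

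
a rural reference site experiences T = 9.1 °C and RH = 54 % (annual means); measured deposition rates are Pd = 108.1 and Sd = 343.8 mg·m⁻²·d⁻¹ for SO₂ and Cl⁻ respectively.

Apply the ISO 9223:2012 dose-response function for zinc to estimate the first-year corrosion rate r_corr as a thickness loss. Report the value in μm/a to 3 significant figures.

zinc: T≤10 °C ⇒ hinge +0.038·(9.1−10) = -0.0342
  SO₂ term: 0.0129·108.1^0.44·exp(0.046·54-0.0342) = 1.173
  Cl⁻ term: 0.0175·343.8^0.57·exp(0.008·54+0.085·9.1) = 1.63
  r_corr = 1.173 + 1.63 = 2.804 μm/a

r_corr = 2.80 μm/a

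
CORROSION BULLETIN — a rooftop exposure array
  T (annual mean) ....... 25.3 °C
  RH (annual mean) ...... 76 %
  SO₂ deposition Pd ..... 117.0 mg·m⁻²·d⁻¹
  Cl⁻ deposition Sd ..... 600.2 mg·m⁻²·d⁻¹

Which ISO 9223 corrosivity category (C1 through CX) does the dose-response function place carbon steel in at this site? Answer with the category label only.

carbon steel: temperature factor f = -0.054·(15.3) = -0.8262
  Pd branch = 1.77·Pd^0.52·e^(0.02·RH+f) = 42.14 μm/a
  Sd branch = 0.102·Sd^0.62·e^(0.033·RH+0.04·T) = 181.9 μm/a
  r_corr = 42.14 + 181.9 = 224.1 μm/a
ISO 9223 Table 2 (carbon steel): 200 < 224 ≤ 700 μm/a ⇒ CX

CX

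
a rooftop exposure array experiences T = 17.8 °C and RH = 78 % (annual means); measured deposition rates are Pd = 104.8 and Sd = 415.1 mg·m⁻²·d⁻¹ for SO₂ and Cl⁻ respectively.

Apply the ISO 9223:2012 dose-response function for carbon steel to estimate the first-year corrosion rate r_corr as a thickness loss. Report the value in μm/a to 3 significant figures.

carbon steel: T>10 °C ⇒ hinge -0.054·(17.8−10) = -0.4212
  sulphur-dioxide contribution → 62.11 μm/a
  chloride contribution → 114.5 μm/a
  ⇒ r_corr(carbon steel) = 176.6 μm/a

r_corr = 177 μm/a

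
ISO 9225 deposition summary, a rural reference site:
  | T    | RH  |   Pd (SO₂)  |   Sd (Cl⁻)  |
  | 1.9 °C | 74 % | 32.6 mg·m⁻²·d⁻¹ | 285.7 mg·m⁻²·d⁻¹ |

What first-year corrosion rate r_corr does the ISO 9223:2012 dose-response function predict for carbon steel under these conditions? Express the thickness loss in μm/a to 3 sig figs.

r_corr = 56.3 μm/a

carbon steel: T≤10 °C ⇒ hinge +0.150·(1.9−10) = -1.2150
  Pd branch = 1.77·Pd^0.52·e^(0.02·RH+f) = 14.12 μm/a
  Cl⁻ term: 0.102·285.7^0.62·exp(0.033·74+0.04·1.9) = 42.15
  sum: 14.12 + 42.15 → r_corr = 56.28 μm/a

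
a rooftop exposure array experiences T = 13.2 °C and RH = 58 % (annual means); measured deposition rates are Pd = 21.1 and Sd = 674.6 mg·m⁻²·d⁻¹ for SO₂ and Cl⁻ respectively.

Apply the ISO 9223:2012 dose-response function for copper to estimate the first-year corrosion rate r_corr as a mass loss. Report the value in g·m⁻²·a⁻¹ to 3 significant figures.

r_corr = 10.7 g·m⁻²·a⁻¹

copper: T>10 °C ⇒ hinge -0.080·(13.2−10) = -0.2560
  SO₂ term: 0.0053·21.1^0.26·exp(0.059·58-0.2560) = 0.2777
  Sd branch = 0.01025·Sd^0.27·e^(0.036·RH+0.049·T) = 0.9168 μm/a
  sum: 0.2777 + 0.9168 → r_corr = 1.194 μm/a
Convert to mass loss: 1.194 μm/a × 8.96 g/cm³ = 10.7 g·m⁻²·a⁻¹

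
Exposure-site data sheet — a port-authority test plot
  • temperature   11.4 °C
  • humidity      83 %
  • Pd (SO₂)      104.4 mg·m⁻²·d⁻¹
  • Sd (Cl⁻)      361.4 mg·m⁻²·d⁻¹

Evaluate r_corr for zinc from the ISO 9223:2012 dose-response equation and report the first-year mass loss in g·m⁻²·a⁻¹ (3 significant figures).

r_corr = 47.7 g·m⁻²·a⁻¹

zinc: temperature factor f = -0.071·(1.4) = -0.0994
  SO₂ term: 0.0129·104.4^0.44·exp(0.046·83-0.0994) = 4.109
  Cl⁻ term: 0.0175·361.4^0.57·exp(0.008·83+0.085·11.4) = 2.572
  sum: 4.109 + 2.572 → r_corr = 6.682 μm/a
Convert to mass loss: 6.682 μm/a × 7.14 g/cm³ = 47.71 g·m⁻²·a⁻¹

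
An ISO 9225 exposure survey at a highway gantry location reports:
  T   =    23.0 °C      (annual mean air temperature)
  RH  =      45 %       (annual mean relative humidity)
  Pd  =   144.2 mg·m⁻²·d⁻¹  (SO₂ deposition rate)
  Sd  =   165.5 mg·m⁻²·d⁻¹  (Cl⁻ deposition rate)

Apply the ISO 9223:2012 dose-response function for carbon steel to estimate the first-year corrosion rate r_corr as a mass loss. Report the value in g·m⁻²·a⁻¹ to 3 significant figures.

carbon steel: T>10 °C ⇒ hinge -0.054·(23.0−10) = -0.7020
  sulphur-dioxide contribution → 28.62 μm/a
  chloride contribution → 26.84 μm/a
  total first-year rate 55.45 μm/a
Convert to mass loss: 55.45 μm/a × 7.85 g/cm³ = 435.3 g·m⁻²·a⁻¹

r_corr = 435 g·m⁻²·a⁻¹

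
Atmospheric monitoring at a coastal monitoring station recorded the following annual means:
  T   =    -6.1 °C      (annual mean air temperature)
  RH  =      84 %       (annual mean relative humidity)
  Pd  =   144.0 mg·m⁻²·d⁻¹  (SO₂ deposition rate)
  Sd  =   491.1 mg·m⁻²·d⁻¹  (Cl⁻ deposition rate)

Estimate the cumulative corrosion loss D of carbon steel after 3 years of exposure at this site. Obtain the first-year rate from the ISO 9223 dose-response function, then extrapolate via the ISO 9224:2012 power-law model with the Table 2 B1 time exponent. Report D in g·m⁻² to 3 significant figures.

D(3) = 988 g·m⁻²

carbon steel: temperature factor f = +0.150·(-16.1) = -2.4150
  sulphur-dioxide contribution → 11.25 μm/a
  chloride contribution → 59.57 μm/a
  total first-year rate 70.82 μm/a
ISO 9224: D(t) = r_corr · t^b with b = 0.523 (carbon steel, B1)
  D(3) = 70.82 × 3^0.523 = 70.82 × 1.776 = 125.8 μm
  Mass loss = 125.8 μm × 7.85 g/cm³ = 987.5 g·m⁻²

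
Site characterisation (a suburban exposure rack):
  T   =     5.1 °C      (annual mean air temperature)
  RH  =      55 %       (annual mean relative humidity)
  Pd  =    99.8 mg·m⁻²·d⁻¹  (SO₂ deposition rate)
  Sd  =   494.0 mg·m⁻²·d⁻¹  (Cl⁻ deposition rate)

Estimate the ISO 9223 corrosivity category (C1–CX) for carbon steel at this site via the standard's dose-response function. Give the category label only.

carbon steel: T≤10 °C ⇒ hinge +0.150·(5.1−10) = -0.7350
  sulphur-dioxide contribution → 27.93 μm/a
  chloride contribution → 35.94 μm/a
  total first-year rate 63.87 μm/a
63.9 μm/a falls in (50, 80] for carbon steel → category C4

C4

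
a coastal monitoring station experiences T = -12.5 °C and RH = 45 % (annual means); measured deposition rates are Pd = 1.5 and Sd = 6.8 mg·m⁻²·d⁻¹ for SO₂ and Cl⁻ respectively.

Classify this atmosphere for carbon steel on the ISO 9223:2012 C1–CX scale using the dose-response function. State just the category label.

carbon steel: f(T) = +0.150·(T−10) [T≤10 °C] = -3.3750
  SO₂ term: 1.77·1.5^0.52·exp(0.02·45-3.3750) = 0.1839
  Sd branch = 0.102·Sd^0.62·e^(0.033·RH+0.04·T) = 0.8965 μm/a
  r_corr = 0.1839 + 0.8965 = 1.08 μm/a
Category bounds: 0…1.3 μm/a bracket r_corr ⇒ C1

C1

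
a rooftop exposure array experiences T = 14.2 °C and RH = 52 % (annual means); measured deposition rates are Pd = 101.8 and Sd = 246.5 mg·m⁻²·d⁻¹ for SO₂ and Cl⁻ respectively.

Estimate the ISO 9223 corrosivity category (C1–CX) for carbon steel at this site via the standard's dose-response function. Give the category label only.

C4

carbon steel: temperature factor f = -0.054·(4.2) = -0.2268
  Pd branch = 1.77·Pd^0.52·e^(0.02·RH+f) = 44.17 μm/a
  Sd branch = 0.102·Sd^0.62·e^(0.033·RH+0.04·T) = 30.44 μm/a
  r_corr = 44.17 + 30.44 = 74.62 μm/a
ISO 9223 Table 2 (carbon steel): 50 < 74.6 ≤ 80 μm/a ⇒ C4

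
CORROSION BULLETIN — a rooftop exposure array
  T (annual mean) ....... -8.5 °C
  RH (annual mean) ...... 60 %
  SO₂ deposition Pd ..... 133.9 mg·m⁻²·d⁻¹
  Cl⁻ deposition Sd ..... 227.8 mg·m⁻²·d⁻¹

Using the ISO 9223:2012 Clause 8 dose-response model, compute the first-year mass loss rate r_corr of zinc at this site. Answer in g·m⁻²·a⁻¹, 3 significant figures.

zinc: temperature factor f = +0.038·(-18.5) = -0.7030
  sulphur-dioxide contribution → 0.8704 μm/a
  chloride contribution → 0.3031 μm/a
  ⇒ r_corr(zinc) = 1.173 μm/a
Convert to mass loss: 1.173 μm/a × 7.14 g/cm³ = 8.378 g·m⁻²·a⁻¹

r_corr = 8.38 g·m⁻²·a⁻¹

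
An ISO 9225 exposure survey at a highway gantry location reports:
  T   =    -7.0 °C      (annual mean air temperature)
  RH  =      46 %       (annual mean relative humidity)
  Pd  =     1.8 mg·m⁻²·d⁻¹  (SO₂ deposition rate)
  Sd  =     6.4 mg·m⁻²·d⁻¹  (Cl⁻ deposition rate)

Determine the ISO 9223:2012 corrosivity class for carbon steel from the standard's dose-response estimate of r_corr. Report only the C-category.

C2

carbon steel: temperature factor f = +0.150·(-17.0) = -2.5500
  Pd branch = 1.77·Pd^0.52·e^(0.02·RH+f) = 0.4708 μm/a
  Cl⁻ term: 0.102·6.4^0.62·exp(0.033·46+0.04·-7.0) = 1.112
  r_corr = 0.4708 + 1.112 = 1.583 μm/a
1.58 μm/a falls in (1.3, 25] for carbon steel → category C2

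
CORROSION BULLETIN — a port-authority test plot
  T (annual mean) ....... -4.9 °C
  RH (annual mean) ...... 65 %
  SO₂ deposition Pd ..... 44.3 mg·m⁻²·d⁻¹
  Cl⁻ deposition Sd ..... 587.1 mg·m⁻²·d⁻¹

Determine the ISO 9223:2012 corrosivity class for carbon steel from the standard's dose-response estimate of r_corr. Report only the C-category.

carbon steel: T≤10 °C ⇒ hinge +0.150·(-4.9−10) = -2.2350
  sulphur-dioxide contribution → 4.989 μm/a
  chloride contribution → 37.29 μm/a
  ⇒ r_corr(carbon steel) = 42.28 μm/a
ISO 9223 Table 2 (carbon steel): 25 < 42.3 ≤ 50 μm/a ⇒ C3

C3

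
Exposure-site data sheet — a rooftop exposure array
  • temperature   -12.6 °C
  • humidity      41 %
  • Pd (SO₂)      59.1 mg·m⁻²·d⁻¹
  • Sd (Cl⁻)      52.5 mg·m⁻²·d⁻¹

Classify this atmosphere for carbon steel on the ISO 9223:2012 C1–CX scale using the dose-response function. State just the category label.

C2

carbon steel: temperature factor f = +0.150·(-22.6) = -3.3900
  SO₂ term: 1.77·59.1^0.52·exp(0.02·41-3.3900) = 1.13
  Cl⁻ term: 0.102·52.5^0.62·exp(0.033·41+0.04·-12.6) = 2.779
  sum: 1.13 + 2.779 → r_corr = 3.908 μm/a
Category bounds: 1.3…25 μm/a bracket r_corr ⇒ C2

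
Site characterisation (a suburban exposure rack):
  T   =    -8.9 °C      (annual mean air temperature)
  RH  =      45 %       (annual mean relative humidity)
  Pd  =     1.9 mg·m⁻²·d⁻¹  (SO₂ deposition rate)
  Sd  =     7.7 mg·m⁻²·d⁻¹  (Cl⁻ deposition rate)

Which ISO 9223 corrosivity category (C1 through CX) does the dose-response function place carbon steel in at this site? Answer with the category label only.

carbon steel: f(T) = +0.150·(T−10) [T≤10 °C] = -2.8350
  Pd branch = 1.77·Pd^0.52·e^(0.02·RH+f) = 0.3569 μm/a
  Sd branch = 0.102·Sd^0.62·e^(0.033·RH+0.04·T) = 1.118 μm/a
  sum: 0.3569 + 1.118 → r_corr = 1.475 μm/a
1.48 μm/a falls in (1.3, 25] for carbon steel → category C2

C2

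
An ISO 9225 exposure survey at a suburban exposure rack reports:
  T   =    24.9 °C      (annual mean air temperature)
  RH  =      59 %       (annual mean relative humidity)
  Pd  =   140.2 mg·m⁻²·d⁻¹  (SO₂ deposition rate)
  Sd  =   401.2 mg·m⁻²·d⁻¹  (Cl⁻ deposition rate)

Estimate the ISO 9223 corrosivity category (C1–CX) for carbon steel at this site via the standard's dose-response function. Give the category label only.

C5

carbon steel: T>10 °C ⇒ hinge -0.054·(24.9−10) = -0.8046
  SO₂ term: 1.77·140.2^0.52·exp(0.02·59-0.8046) = 33.68
  Sd branch = 0.102·Sd^0.62·e^(0.033·RH+0.04·T) = 79.58 μm/a
  r_corr = 33.68 + 79.58 = 113.3 μm/a
Category bounds: 80…200 μm/a bracket r_corr ⇒ C5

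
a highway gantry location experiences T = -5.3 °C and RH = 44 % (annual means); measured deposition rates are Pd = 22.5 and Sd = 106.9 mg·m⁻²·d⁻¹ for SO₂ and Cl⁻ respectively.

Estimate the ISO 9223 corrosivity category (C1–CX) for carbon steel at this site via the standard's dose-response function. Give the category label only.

carbon steel: temperature factor f = +0.150·(-15.3) = -2.2950
  Pd branch = 1.77·Pd^0.52·e^(0.02·RH+f) = 2.171 μm/a
  Cl⁻ term: 0.102·106.9^0.62·exp(0.033·44+0.04·-5.3) = 6.384
  sum: 2.171 + 6.384 → r_corr = 8.555 μm/a
Category bounds: 1.3…25 μm/a bracket r_corr ⇒ C2

C2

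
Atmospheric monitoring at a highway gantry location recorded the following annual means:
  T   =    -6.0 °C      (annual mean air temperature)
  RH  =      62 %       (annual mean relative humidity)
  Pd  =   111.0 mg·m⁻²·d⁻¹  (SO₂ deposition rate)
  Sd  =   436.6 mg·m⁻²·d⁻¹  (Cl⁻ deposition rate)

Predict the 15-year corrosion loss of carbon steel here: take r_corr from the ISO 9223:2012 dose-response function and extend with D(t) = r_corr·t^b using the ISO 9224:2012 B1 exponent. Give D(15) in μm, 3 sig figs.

D(15) = 137 μm

carbon steel: f(T) = +0.150·(T−10) [T≤10 °C] = -2.4000
  SO₂ term: 1.77·111.0^0.52·exp(0.02·62-2.4000) = 6.423
  Sd branch = 0.102·Sd^0.62·e^(0.033·RH+0.04·T) = 26.9 μm/a
  r_corr = 6.423 + 26.9 = 33.33 μm/a
Power-law: D(15) = r_corr · 15^0.523
  D(15) = 33.33 × 15^0.523 = 33.33 × 4.122 = 137.4 μm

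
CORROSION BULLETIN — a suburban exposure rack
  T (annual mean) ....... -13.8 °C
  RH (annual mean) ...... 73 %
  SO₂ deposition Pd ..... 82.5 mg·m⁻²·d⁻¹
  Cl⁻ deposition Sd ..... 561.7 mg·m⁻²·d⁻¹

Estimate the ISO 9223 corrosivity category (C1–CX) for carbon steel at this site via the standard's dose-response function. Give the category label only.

carbon steel: T≤10 °C ⇒ hinge +0.150·(-13.8−10) = -3.5700
  sulphur-dioxide contribution → 2.129 μm/a
  chloride contribution → 33.1 μm/a
  ⇒ r_corr(carbon steel) = 35.23 μm/a
Category bounds: 25…50 μm/a bracket r_corr ⇒ C3

C3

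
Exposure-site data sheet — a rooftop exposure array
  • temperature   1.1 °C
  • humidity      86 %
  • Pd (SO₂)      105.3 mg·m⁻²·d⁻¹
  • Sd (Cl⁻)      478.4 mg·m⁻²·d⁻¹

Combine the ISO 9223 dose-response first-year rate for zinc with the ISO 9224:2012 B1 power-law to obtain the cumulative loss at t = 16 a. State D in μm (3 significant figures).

D(16) = 47.8 μm

zinc: f(T) = +0.038·(T−10) [T≤10 °C] = -0.3382
  SO₂ term: 0.0129·105.3^0.44·exp(0.046·86-0.3382) = 3.729
  Sd branch = 0.0175·Sd^0.57·e^(0.008·RH+0.085·T) = 1.288 μm/a
  sum: 3.729 + 1.288 → r_corr = 5.017 μm/a
ISO 9224: D(t) = r_corr · t^b with b = 0.813 (zinc, B1)
  D(16) = 5.017 × 16^0.813 = 5.017 × 9.527 = 47.8 μm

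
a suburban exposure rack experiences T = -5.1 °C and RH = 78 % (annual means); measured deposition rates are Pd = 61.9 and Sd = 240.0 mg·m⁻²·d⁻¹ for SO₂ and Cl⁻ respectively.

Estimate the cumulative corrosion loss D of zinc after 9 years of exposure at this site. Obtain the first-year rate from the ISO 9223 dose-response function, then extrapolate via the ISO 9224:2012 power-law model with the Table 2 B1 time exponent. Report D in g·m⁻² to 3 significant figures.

D(9) = 89.3 g·m⁻²

zinc: temperature factor f = +0.038·(-15.1) = -0.5738
  SO₂ term: 0.0129·61.9^0.44·exp(0.046·78-0.5738) = 1.614
  Sd branch = 0.0175·Sd^0.57·e^(0.008·RH+0.085·T) = 0.4814 μm/a
  r_corr = 1.614 + 0.4814 = 2.096 μm/a
ISO 9224: D(t) = r_corr · t^b with b = 0.813 (zinc, B1)
  D(9) = 2.096 × 9^0.813 = 2.096 × 5.968 = 12.51 μm
  Mass loss = 12.51 μm × 7.14 g/cm³ = 89.29 g·m⁻²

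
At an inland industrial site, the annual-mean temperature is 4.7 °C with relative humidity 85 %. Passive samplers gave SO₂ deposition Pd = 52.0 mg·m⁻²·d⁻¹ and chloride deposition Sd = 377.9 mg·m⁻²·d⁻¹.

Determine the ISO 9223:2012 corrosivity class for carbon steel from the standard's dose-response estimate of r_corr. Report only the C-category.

C5

carbon steel: temperature factor f = +0.150·(-5.3) = -0.7950
  SO₂ term: 1.77·52.0^0.52·exp(0.02·85-0.7950) = 34.15
  Cl⁻ term: 0.102·377.9^0.62·exp(0.033·85+0.04·4.7) = 80.62
  sum: 34.15 + 80.62 → r_corr = 114.8 μm/a
Category bounds: 80…200 μm/a bracket r_corr ⇒ C5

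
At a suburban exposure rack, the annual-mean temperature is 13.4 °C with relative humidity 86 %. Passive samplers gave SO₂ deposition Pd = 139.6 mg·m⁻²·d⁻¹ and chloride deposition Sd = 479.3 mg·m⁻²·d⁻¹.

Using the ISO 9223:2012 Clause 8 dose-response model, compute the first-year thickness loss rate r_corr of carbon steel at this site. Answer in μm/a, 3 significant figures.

carbon steel: temperature factor f = -0.054·(3.4) = -0.1836
  sulphur-dioxide contribution → 107.3 μm/a
  chloride contribution → 136.7 μm/a
  total first-year rate 244 μm/a

r_corr = 244 μm/a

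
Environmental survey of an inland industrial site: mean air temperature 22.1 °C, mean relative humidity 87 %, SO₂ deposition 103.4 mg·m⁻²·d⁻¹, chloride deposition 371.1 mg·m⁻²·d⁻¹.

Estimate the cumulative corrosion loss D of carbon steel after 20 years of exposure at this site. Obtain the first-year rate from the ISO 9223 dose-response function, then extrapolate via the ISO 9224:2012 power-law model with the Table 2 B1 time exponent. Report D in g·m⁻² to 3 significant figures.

carbon steel: T>10 °C ⇒ hinge -0.054·(22.1−10) = -0.6534
  SO₂ term: 1.77·103.4^0.52·exp(0.02·87-0.6534) = 58.54
  Sd branch = 0.102·Sd^0.62·e^(0.033·RH+0.04·T) = 170.8 μm/a
  sum: 58.54 + 170.8 → r_corr = 229.3 μm/a
ISO 9224: D(t) = r_corr · t^b with b = 0.523 (carbon steel, B1)
  D(20) = 229.3 × 20^0.523 = 229.3 × 4.791 = 1099 μm
  Mass loss = 1099 μm × 7.85 g/cm³ = 8625 g·m⁻²

D(20) = 8.63e+03 g·m⁻²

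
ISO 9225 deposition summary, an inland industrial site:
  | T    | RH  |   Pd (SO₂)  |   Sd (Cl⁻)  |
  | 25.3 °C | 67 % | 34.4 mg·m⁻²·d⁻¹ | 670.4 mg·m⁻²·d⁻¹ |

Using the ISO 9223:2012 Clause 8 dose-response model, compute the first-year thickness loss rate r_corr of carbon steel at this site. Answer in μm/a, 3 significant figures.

r_corr = 163 μm/a

carbon steel: T>10 °C ⇒ hinge -0.054·(25.3−10) = -0.8262
  sulphur-dioxide contribution → 18.63 μm/a
  chloride contribution → 144.8 μm/a
  total first-year rate 163.4 μm/a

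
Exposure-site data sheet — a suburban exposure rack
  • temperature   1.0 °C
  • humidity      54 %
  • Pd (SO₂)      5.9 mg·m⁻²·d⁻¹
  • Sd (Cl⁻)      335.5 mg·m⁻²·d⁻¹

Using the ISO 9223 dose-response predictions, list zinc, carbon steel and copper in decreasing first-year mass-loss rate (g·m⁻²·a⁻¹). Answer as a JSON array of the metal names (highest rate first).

["carbon steel", "zinc", "copper"]

zinc: temperature factor f = +0.038·(-9.0) = -0.3420
  Pd branch = 0.0129·Pd^0.44·e^(0.046·RH+f) = 0.2399 μm/a
  Cl⁻ term: 0.0175·335.5^0.57·exp(0.008·54+0.085·1.0) = 0.8076
  r_corr = 0.2399 + 0.8076 = 1.048 μm/a
  mass loss = 1.048 μm/a × 7.14 g/cm³ = 7.479 g·m⁻²·a⁻¹
carbon steel: T≤10 °C ⇒ hinge +0.150·(1.0−10) = -1.3500
  Pd branch = 1.77·Pd^0.52·e^(0.02·RH+f) = 3.401 μm/a
  Sd branch = 0.102·Sd^0.62·e^(0.033·RH+0.04·T) = 23.22 μm/a
  r_corr = 3.401 + 23.22 = 26.62 μm/a
  mass loss = 26.62 μm/a × 7.85 g/cm³ = 209 g·m⁻²·a⁻¹
copper: T≤10 °C ⇒ hinge +0.126·(1.0−10) = -1.1340
  SO₂ term: 0.0053·5.9^0.26·exp(0.059·54-1.1340) = 0.06544
  Cl⁻ term: 0.01025·335.5^0.27·exp(0.036·54+0.049·1.0) = 0.3616
  r_corr = 0.06544 + 0.3616 = 0.427 μm/a
  mass loss = 0.427 μm/a × 8.96 g/cm³ = 3.826 g·m⁻²·a⁻¹
Ordering by g·m⁻²·a⁻¹: carbon steel (209) > zinc (7.48) > copper (3.83)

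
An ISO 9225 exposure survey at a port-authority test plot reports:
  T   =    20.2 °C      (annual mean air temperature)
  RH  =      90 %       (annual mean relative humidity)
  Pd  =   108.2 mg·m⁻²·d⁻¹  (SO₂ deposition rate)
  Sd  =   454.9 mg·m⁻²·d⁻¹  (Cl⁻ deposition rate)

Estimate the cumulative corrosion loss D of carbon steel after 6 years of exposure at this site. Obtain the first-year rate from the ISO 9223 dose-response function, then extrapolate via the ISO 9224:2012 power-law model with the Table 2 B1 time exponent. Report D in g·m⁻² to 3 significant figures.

D(6) = 5.39e+03 g·m⁻²

carbon steel: temperature factor f = -0.054·(10.2) = -0.5508
  SO₂ term: 1.77·108.2^0.52·exp(0.02·90-0.5508) = 70.52
  Sd branch = 0.102·Sd^0.62·e^(0.033·RH+0.04·T) = 198.3 μm/a
  r_corr = 70.52 + 198.3 = 268.8 μm/a
Power-law: D(6) = r_corr · 6^0.523
  D(6) = 268.8 × 6^0.523 = 268.8 × 2.553 = 686.1 μm
  Mass loss = 686.1 μm × 7.85 g/cm³ = 5386 g·m⁻²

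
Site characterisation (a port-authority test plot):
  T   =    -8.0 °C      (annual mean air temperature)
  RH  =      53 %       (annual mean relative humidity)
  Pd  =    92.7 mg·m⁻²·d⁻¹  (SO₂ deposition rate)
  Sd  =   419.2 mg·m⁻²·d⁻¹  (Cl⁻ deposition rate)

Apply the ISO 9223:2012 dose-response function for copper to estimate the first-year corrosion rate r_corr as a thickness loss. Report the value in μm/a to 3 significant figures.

r_corr = 0.279 μm/a

copper: T≤10 °C ⇒ hinge +0.126·(-8.0−10) = -2.2680
  SO₂ term: 0.0053·92.7^0.26·exp(0.059·53-2.2680) = 0.04062
  Cl⁻ term: 0.01025·419.2^0.27·exp(0.036·53+0.049·-8.0) = 0.2383
  sum: 0.04062 + 0.2383 → r_corr = 0.2789 μm/a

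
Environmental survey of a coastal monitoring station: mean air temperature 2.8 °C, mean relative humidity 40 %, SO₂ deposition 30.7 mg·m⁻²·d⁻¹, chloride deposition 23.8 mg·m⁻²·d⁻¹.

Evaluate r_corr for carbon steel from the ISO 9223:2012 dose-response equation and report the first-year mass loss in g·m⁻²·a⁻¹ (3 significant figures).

r_corr = 86.2 g·m⁻²·a⁻¹

carbon steel: f(T) = +0.150·(T−10) [T≤10 °C] = -1.0800
  sulphur-dioxide contribution → 7.937 μm/a
  chloride contribution → 3.048 μm/a
  total first-year rate 10.99 μm/a
Convert to mass loss: 10.99 μm/a × 7.85 g/cm³ = 86.23 g·m⁻²·a⁻¹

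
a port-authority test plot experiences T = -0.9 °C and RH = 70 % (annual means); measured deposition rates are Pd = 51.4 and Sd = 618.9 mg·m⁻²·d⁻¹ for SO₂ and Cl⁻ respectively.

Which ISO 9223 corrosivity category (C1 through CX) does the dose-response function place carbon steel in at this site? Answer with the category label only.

carbon steel: f(T) = +0.150·(T−10) [T≤10 °C] = -1.6350
  SO₂ term: 1.77·51.4^0.52·exp(0.02·70-1.6350) = 10.85
  Cl⁻ term: 0.102·618.9^0.62·exp(0.033·70+0.04·-0.9) = 53.33
  sum: 10.85 + 53.33 → r_corr = 64.19 μm/a
64.2 μm/a falls in (50, 80] for carbon steel → category C4

C4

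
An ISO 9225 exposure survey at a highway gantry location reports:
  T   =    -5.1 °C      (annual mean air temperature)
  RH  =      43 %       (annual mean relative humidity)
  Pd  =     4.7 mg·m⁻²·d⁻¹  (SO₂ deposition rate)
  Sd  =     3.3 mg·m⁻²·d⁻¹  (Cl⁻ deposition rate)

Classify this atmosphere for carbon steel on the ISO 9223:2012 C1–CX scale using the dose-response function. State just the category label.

carbon steel: temperature factor f = +0.150·(-15.1) = -2.2650
  sulphur-dioxide contribution → 0.9711 μm/a
  chloride contribution → 0.7207 μm/a
  total first-year rate 1.692 μm/a
1.69 μm/a falls in (1.3, 25] for carbon steel → category C2

C2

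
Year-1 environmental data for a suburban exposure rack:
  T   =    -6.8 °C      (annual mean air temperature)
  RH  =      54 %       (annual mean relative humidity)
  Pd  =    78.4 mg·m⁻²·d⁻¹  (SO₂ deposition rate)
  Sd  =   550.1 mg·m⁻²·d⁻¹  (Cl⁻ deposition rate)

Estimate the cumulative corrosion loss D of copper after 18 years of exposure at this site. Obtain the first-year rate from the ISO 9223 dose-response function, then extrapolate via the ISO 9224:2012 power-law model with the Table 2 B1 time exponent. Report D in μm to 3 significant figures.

copper: T≤10 °C ⇒ hinge +0.126·(-6.8−10) = -2.1168
  Pd branch = 0.0053·Pd^0.26·e^(0.059·RH+f) = 0.04799 μm/a
  Cl⁻ term: 0.01025·550.1^0.27·exp(0.036·54+0.049·-6.8) = 0.282
  sum: 0.04799 + 0.282 → r_corr = 0.33 μm/a
Power-law: D(18) = r_corr · 18^0.667
  D(18) = 0.33 × 18^0.667 = 0.33 × 6.875 = 2.268 μm

D(18) = 2.27 μm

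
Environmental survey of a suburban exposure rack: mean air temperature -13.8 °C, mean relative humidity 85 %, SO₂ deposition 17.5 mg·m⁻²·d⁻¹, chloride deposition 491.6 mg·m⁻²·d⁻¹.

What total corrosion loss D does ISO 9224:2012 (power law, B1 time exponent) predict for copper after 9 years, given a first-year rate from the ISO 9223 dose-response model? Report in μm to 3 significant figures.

copper: f(T) = +0.126·(T−10) [T≤10 °C] = -2.9988
  Pd branch = 0.0053·Pd^0.26·e^(0.059·RH+f) = 0.08377 μm/a
  Cl⁻ term: 0.01025·491.6^0.27·exp(0.036·85+0.049·-13.8) = 0.5926
  r_corr = 0.08377 + 0.5926 = 0.6763 μm/a
Power-law: D(9) = r_corr · 9^0.667
  D(9) = 0.6763 × 9^0.667 = 0.6763 × 4.33 = 2.928 μm

D(9) = 2.93 μm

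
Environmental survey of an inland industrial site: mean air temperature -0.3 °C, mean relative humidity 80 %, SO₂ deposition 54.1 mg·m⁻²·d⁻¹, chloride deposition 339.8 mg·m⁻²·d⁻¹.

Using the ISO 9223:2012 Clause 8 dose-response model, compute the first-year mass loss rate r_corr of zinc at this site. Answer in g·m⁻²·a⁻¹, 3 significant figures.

r_corr = 20.7 g·m⁻²·a⁻¹

zinc: temperature factor f = +0.038·(-10.3) = -0.3914
  SO₂ term: 0.0129·54.1^0.44·exp(0.046·80-0.3914) = 2.002
  Cl⁻ term: 0.0175·339.8^0.57·exp(0.008·80+0.085·-0.3) = 0.8968
  r_corr = 2.002 + 0.8968 = 2.899 μm/a
Convert to mass loss: 2.899 μm/a × 7.14 g/cm³ = 20.7 g·m⁻²·a⁻¹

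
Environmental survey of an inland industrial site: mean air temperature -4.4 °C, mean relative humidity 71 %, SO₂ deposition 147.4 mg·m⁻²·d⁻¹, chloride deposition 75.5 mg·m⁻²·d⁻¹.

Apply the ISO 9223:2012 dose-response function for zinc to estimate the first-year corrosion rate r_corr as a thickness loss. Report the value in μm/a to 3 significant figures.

zinc: T≤10 °C ⇒ hinge +0.038·(-4.4−10) = -0.5472
  Pd branch = 0.0129·Pd^0.44·e^(0.046·RH+f) = 1.76 μm/a
  Sd branch = 0.0175·Sd^0.57·e^(0.008·RH+0.085·T) = 0.2499 μm/a
  sum: 1.76 + 0.2499 → r_corr = 2.01 μm/a

r_corr = 2.01 μm/a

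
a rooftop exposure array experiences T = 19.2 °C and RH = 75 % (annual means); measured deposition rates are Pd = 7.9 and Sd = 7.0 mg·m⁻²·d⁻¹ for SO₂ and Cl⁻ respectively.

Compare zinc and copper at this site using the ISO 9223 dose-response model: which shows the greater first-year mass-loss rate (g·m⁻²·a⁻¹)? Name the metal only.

zinc: f(T) = -0.071·(T−10) [T>10 °C] = -0.6532
  sulphur-dioxide contribution → 0.525 μm/a
  chloride contribution → 0.4944 μm/a
  ⇒ r_corr(zinc) = 1.019 μm/a
  mass loss = 1.019 μm/a × 7.14 g/cm³ = 7.279 g·m⁻²·a⁻¹
copper: T>10 °C ⇒ hinge -0.080·(19.2−10) = -0.7360
  sulphur-dioxide contribution → 0.3629 μm/a
  chloride contribution → 0.6608 μm/a
  ⇒ r_corr(copper) = 1.024 μm/a
  mass loss = 1.024 μm/a × 8.96 g/cm³ = 9.172 g·m⁻²·a⁻¹
Ordering by g·m⁻²·a⁻¹: copper (9.17) > zinc (7.28)

copper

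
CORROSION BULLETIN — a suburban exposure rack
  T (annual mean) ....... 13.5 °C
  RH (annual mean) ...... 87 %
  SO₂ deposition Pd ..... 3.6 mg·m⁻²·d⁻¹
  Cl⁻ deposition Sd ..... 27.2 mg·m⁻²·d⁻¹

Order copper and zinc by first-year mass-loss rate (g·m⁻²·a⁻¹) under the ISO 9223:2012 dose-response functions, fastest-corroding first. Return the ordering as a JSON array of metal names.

["copper", "zinc"]

copper: T>10 °C ⇒ hinge -0.080·(13.5−10) = -0.2800
  Pd branch = 0.0053·Pd^0.26·e^(0.059·RH+f) = 0.9474 μm/a
  Sd branch = 0.01025·Sd^0.27·e^(0.036·RH+0.049·T) = 1.111 μm/a
  sum: 0.9474 + 1.111 → r_corr = 2.058 μm/a
  mass loss = 2.058 μm/a × 8.96 g/cm³ = 18.44 g·m⁻²·a⁻¹
zinc: T>10 °C ⇒ hinge -0.071·(13.5−10) = -0.2485
  SO₂ term: 0.0129·3.6^0.44·exp(0.046·87-0.2485) = 0.9671
  Sd branch = 0.0175·Sd^0.57·e^(0.008·RH+0.085·T) = 0.7267 μm/a
  r_corr = 0.9671 + 0.7267 = 1.694 μm/a
  mass loss = 1.694 μm/a × 7.14 g/cm³ = 12.09 g·m⁻²·a⁻¹
Ordering by g·m⁻²·a⁻¹: copper (18.4) > zinc (12.1)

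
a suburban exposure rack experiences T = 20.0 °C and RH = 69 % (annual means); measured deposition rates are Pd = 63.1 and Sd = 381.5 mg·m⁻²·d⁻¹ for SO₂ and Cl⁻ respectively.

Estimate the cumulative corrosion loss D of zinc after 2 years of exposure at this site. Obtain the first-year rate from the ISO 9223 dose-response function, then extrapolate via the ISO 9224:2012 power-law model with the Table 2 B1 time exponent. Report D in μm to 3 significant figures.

zinc: f(T) = -0.071·(T−10) [T>10 °C] = -0.7100
  Pd branch = 0.0129·Pd^0.44·e^(0.046·RH+f) = 0.9391 μm/a
  Cl⁻ term: 0.0175·381.5^0.57·exp(0.008·69+0.085·20.0) = 4.926
  r_corr = 0.9391 + 4.926 = 5.865 μm/a
Long-term exponent b (ISO 9224 Table 2, B1) = 0.813
  D(2) = 5.865 × 2^0.813 = 5.865 × 1.757 = 10.3 μm

D(2) = 10.3 μm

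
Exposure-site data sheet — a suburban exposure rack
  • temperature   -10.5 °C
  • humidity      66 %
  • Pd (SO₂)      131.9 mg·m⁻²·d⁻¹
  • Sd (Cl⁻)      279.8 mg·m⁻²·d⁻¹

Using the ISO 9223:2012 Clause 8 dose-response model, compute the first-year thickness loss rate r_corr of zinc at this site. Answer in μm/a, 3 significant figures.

zinc: temperature factor f = +0.038·(-20.5) = -0.7790
  sulphur-dioxide contribution → 1.056 μm/a
  chloride contribution → 0.3016 μm/a
  ⇒ r_corr(zinc) = 1.358 μm/a

r_corr = 1.36 μm/a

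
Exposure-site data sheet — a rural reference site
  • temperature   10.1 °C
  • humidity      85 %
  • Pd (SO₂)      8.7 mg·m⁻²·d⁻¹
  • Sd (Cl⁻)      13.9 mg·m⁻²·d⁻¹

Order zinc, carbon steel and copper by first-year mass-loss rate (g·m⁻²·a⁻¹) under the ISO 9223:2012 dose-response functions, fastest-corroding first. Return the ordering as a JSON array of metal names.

["carbon steel", "copper", "zinc"]

zinc: f(T) = -0.071·(T−10) [T>10 °C] = -0.0071
  Pd branch = 0.0129·Pd^0.44·e^(0.046·RH+f) = 1.656 μm/a
  Cl⁻ term: 0.0175·13.9^0.57·exp(0.008·85+0.085·10.1) = 0.3654
  r_corr = 1.656 + 0.3654 = 2.021 μm/a
  mass loss = 2.021 μm/a × 7.14 g/cm³ = 14.43 g·m⁻²·a⁻¹
carbon steel: T>10 °C ⇒ hinge -0.054·(10.1−10) = -0.0054
  Pd branch = 1.77·Pd^0.52·e^(0.02·RH+f) = 29.68 μm/a
  Sd branch = 0.102·Sd^0.62·e^(0.033·RH+0.04·T) = 12.91 μm/a
  sum: 29.68 + 12.91 → r_corr = 42.59 μm/a
  mass loss = 42.59 μm/a × 7.85 g/cm³ = 334.3 g·m⁻²·a⁻¹
copper: f(T) = -0.080·(T−10) [T>10 °C] = -0.0080
  Pd branch = 0.0053·Pd^0.26·e^(0.059·RH+f) = 1.39 μm/a
  Cl⁻ term: 0.01025·13.9^0.27·exp(0.036·85+0.049·10.1) = 0.7298
  r_corr = 1.39 + 0.7298 = 2.12 μm/a
  mass loss = 2.12 μm/a × 8.96 g/cm³ = 18.99 g·m⁻²·a⁻¹
Ordering by g·m⁻²·a⁻¹: carbon steel (334) > copper (19) > zinc (14.4)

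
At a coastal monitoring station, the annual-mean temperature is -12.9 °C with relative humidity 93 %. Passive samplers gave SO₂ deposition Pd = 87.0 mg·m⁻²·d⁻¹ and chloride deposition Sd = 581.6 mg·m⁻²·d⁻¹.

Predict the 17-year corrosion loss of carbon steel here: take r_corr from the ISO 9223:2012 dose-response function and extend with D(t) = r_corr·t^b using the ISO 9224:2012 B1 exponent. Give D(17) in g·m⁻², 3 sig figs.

D(17) = 2.47e+03 g·m⁻²

carbon steel: f(T) = +0.150·(T−10) [T≤10 °C] = -3.4350
  Pd branch = 1.77·Pd^0.52·e^(0.02·RH+f) = 3.737 μm/a
  Sd branch = 0.102·Sd^0.62·e^(0.033·RH+0.04·T) = 67.83 μm/a
  r_corr = 3.737 + 67.83 = 71.57 μm/a
Power-law: D(17) = r_corr · 17^0.523
  D(17) = 71.57 × 17^0.523 = 71.57 × 4.401 = 314.9 μm
  Mass loss = 314.9 μm × 7.85 g/cm³ = 2472 g·m⁻²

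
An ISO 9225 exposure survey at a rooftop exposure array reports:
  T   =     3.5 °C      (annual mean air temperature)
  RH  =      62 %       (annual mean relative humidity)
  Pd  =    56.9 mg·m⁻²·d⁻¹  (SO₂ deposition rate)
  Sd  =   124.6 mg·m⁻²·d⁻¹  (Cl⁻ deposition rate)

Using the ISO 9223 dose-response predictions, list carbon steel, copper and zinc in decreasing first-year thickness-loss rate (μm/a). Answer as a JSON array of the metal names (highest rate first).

["carbon steel", "zinc", "copper"]

carbon steel: T≤10 °C ⇒ hinge +0.150·(3.5−10) = -0.9750
  Pd branch = 1.77·Pd^0.52·e^(0.02·RH+f) = 18.87 μm/a
  Cl⁻ term: 0.102·124.6^0.62·exp(0.033·62+0.04·3.5) = 18.08
  sum: 18.87 + 18.08 → r_corr = 36.95 μm/a
copper: temperature factor f = +0.126·(-6.5) = -0.8190
  SO₂ term: 0.0053·56.9^0.26·exp(0.059·62-0.8190) = 0.2592
  Cl⁻ term: 0.01025·124.6^0.27·exp(0.036·62+0.049·3.5) = 0.4172
  sum: 0.2592 + 0.4172 → r_corr = 0.6764 μm/a
zinc: temperature factor f = +0.038·(-6.5) = -0.2470
  Pd branch = 0.0129·Pd^0.44·e^(0.046·RH+f) = 1.033 μm/a
  Cl⁻ term: 0.0175·124.6^0.57·exp(0.008·62+0.085·3.5) = 0.6055
  sum: 1.033 + 0.6055 → r_corr = 1.639 μm/a
Ordering by μm/a: carbon steel (36.9) > zinc (1.64) > copper (0.676)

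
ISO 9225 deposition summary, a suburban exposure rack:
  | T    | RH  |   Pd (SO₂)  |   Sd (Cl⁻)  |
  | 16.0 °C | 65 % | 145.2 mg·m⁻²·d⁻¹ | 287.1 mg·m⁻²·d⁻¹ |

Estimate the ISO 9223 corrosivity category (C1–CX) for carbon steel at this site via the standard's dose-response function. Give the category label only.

C5

carbon steel: temperature factor f = -0.054·(6.0) = -0.3240
  sulphur-dioxide contribution → 62.53 μm/a
  chloride contribution → 55.22 μm/a
  total first-year rate 117.7 μm/a
118 μm/a falls in (80, 200] for carbon steel → category C5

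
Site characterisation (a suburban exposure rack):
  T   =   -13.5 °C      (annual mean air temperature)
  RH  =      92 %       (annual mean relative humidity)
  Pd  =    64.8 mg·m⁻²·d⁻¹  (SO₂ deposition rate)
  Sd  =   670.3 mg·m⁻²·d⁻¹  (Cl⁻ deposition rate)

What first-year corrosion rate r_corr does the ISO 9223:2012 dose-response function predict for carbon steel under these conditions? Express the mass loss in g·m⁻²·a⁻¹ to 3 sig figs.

r_corr = 572 g·m⁻²·a⁻¹

carbon steel: T≤10 °C ⇒ hinge +0.150·(-13.5−10) = -3.5250
  Pd branch = 1.77·Pd^0.52·e^(0.02·RH+f) = 2.872 μm/a
  Sd branch = 0.102·Sd^0.62·e^(0.033·RH+0.04·T) = 69.97 μm/a
  r_corr = 2.872 + 69.97 = 72.84 μm/a
Convert to mass loss: 72.84 μm/a × 7.85 g/cm³ = 571.8 g·m⁻²·a⁻¹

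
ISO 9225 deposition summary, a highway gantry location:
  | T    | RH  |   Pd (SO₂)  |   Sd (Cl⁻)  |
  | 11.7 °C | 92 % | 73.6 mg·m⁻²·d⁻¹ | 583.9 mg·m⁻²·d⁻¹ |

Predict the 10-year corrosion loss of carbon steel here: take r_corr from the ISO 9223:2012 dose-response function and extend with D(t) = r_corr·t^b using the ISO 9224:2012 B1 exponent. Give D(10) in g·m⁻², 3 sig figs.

D(10) = 7.09e+03 g·m⁻²

carbon steel: T>10 °C ⇒ hinge -0.054·(11.7−10) = -0.0918
  Pd branch = 1.77·Pd^0.52·e^(0.02·RH+f) = 95.06 μm/a
  Cl⁻ term: 0.102·583.9^0.62·exp(0.033·92+0.04·11.7) = 176
  r_corr = 95.06 + 176 = 271.1 μm/a
Long-term exponent b (ISO 9224 Table 2, B1) = 0.523
  D(10) = 271.1 × 10^0.523 = 271.1 × 3.334 = 903.8 μm
  Mass loss = 903.8 μm × 7.85 g/cm³ = 7094 g·m⁻²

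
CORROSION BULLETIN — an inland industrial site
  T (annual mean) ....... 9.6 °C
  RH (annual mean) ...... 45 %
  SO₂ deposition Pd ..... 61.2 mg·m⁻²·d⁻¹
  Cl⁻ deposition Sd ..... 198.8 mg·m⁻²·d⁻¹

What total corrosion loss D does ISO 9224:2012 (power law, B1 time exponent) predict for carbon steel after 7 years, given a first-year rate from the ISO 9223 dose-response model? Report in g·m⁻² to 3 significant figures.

D(7) = 1.14e+03 g·m⁻²

carbon steel: temperature factor f = +0.150·(-0.4) = -0.0600
  sulphur-dioxide contribution → 34.83 μm/a
  chloride contribution → 17.59 μm/a
  ⇒ r_corr(carbon steel) = 52.42 μm/a
Power-law: D(7) = r_corr · 7^0.523
  D(7) = 52.42 × 7^0.523 = 52.42 × 2.767 = 145 μm
  Mass loss = 145 μm × 7.85 g/cm³ = 1138 g·m⁻²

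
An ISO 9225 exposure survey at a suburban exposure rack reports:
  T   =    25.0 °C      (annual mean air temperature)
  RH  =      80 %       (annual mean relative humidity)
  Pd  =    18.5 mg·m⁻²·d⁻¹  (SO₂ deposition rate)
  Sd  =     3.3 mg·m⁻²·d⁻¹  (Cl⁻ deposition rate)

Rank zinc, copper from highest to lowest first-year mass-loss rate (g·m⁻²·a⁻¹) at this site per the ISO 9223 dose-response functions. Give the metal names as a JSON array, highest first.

zinc: f(T) = -0.071·(T−10) [T>10 °C] = -1.0650
  sulphur-dioxide contribution → 0.6365 μm/a
  chloride contribution → 0.5488 μm/a
  total first-year rate 1.185 μm/a
  mass loss = 1.185 μm/a × 7.14 g/cm³ = 8.463 g·m⁻²·a⁻¹
copper: temperature factor f = -0.080·(15.0) = -1.2000
  sulphur-dioxide contribution → 0.3823 μm/a
  chloride contribution → 0.858 μm/a
  ⇒ r_corr(copper) = 1.24 μm/a
  mass loss = 1.24 μm/a × 8.96 g/cm³ = 11.11 g·m⁻²·a⁻¹
Ordering by g·m⁻²·a⁻¹: copper (11.1) > zinc (8.46)

["copper", "zinc"]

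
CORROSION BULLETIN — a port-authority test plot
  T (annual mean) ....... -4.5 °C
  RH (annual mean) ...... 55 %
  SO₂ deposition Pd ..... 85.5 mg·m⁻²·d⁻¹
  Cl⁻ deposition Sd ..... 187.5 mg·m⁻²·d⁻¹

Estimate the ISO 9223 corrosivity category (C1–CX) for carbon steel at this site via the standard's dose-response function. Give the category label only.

C2

carbon steel: T≤10 °C ⇒ hinge +0.150·(-4.5−10) = -2.1750
  Pd branch = 1.77·Pd^0.52·e^(0.02·RH+f) = 6.106 μm/a
  Sd branch = 0.102·Sd^0.62·e^(0.033·RH+0.04·T) = 13.43 μm/a
  r_corr = 6.106 + 13.43 = 19.53 μm/a
Category bounds: 1.3…25 μm/a bracket r_corr ⇒ C2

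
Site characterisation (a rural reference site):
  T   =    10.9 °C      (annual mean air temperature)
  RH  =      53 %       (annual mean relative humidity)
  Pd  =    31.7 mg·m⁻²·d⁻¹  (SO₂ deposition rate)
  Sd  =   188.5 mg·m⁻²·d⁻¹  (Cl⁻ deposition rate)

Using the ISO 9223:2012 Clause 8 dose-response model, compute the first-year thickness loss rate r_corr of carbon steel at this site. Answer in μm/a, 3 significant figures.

carbon steel: f(T) = -0.054·(T−10) [T>10 °C] = -0.0486
  Pd branch = 1.77·Pd^0.52·e^(0.02·RH+f) = 29.36 μm/a
  Cl⁻ term: 0.102·188.5^0.62·exp(0.033·53+0.04·10.9) = 23.35
  sum: 29.36 + 23.35 → r_corr = 52.71 μm/a

r_corr = 52.7 μm/a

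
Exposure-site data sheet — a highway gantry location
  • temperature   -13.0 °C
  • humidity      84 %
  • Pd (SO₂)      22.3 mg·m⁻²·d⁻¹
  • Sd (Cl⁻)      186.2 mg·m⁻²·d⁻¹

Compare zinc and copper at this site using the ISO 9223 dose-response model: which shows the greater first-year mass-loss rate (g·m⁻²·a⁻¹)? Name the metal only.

zinc: f(T) = +0.038·(T−10) [T≤10 °C] = -0.8740
  sulphur-dioxide contribution → 1.006 μm/a
  chloride contribution → 0.2233 μm/a
  ⇒ r_corr(zinc) = 1.229 μm/a
  mass loss = 1.229 μm/a × 7.14 g/cm³ = 8.774 g·m⁻²·a⁻¹
copper: f(T) = +0.126·(T−10) [T≤10 °C] = -2.8980
  sulphur-dioxide contribution → 0.09303 μm/a
  chloride contribution → 0.4574 μm/a
  total first-year rate 0.5504 μm/a
  mass loss = 0.5504 μm/a × 8.96 g/cm³ = 4.932 g·m⁻²·a⁻¹
Ordering by g·m⁻²·a⁻¹: zinc (8.77) > copper (4.93)

zinc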